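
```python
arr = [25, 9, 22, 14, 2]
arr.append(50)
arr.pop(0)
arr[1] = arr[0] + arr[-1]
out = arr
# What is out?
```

Trace:
`arr = [25, 9, 22, 14, 2]` → arr = [25, 9, 22, 14, 2]
`arr.append(50)` → arr = [25, 9, 22, 14, 2, 50]
`arr.pop(0)` → arr = [9, 22, 14, 2, 50]
`arr[1] = arr[0] + arr[-1]` → arr = [9, 59, 14, 2, 50]
`out = arr` → out = [9, 59, 14, 2, 50]
So out = [9, 59, 14, 2, 50]

Answer: [9, 59, 14, 2, 50]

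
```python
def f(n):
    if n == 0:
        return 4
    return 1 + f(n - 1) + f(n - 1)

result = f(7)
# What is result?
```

f(n) = 1 + 2·f(n-1), f(0)=4. Closed form: (4+1)·2^7 - 1 = 639.

Answer: 639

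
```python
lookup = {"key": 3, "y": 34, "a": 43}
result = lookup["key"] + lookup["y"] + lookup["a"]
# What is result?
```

Trace:
`lookup = {"key": 3, "y": 34, "a": 43}` → lookup = {'key': 3, 'y': 34, 'a': 43}
`result = lookup["key"] + lookup["y"] + lookup["a"]` → result = 80
So result = 80

Answer: 80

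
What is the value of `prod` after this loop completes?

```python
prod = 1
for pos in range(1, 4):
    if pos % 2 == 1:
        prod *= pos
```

Product of odd numbers 1 to 3
`prod` takes the values: 1 → 3

Answer: 3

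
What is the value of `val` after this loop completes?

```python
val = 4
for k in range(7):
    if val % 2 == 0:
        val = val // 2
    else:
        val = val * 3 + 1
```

Collatz-style transformation from 4
`val` takes the values: 4 → 2 → 1 → 4 → 2 → 1 → 4 → 2

Answer: 2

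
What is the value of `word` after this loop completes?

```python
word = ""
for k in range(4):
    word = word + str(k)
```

Concatenate digits 0 to 3
`word` takes the values: "" → "0" → "01" → "012" → "0123"

Answer: "0123"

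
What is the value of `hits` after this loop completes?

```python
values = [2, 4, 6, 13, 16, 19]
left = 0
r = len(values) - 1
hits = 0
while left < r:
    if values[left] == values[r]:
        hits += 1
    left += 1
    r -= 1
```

Count matching pairs from ends
`hits` takes the values: 0

Answer: 0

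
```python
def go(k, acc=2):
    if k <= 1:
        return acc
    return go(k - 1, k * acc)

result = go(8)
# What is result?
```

Accumulator trace (n, acc): (8, 2) -> (7, 16) -> (6, 112) -> (5, 672) -> (4, 3360) -> (3, 13440) -> (2, 40320) -> (1, 80640) -> return 80640

Answer: 80640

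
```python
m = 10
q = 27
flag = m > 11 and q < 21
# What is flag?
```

Trace:
`m = 10` → m = 10
`q = 27` → q = 27
`flag = m > 11 and q < 21` → flag = False
So flag = False

Answer: False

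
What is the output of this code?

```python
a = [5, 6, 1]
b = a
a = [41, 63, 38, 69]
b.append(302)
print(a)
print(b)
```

Key concept: rebinding vs mutation: a is rebound to a new list, b still points at the original.
Step by step:
`a = [5, 6, 1]` → a = [5, 6, 1]
`b = a` → b = [5, 6, 1] (same object as a)
`a = [41, 63, 38, 69]` → a = [41, 63, 38, 69]
`b.append(302)` → b = [5, 6, 1, 302]
`print(a)` → prints [41, 63, 38, 69]
`print(b)` → prints [5, 6, 1, 302]

Answer:
[41, 63, 38, 69]
[5, 6, 1, 302]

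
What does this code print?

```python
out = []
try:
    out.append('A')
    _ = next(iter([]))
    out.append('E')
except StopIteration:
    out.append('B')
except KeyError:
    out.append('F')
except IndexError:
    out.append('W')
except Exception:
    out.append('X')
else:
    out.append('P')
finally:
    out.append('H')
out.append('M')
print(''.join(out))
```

Execution trace: 'A' (try body) → 'B' (except StopIteration) → 'H' (finally) → 'M' (after the try/except). Output: ABHM

Answer: ABHM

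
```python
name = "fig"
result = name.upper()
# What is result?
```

Trace:
`name = "fig"` → name = 'fig'
`result = name.upper()` → result = 'FIG'
So result = 'FIG'

Answer: 'FIG'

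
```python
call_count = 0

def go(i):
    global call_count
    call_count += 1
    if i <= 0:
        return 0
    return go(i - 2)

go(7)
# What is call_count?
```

Linear recursion stepping by 2: 5 calls from i=7 down to ≤0.

Answer: 5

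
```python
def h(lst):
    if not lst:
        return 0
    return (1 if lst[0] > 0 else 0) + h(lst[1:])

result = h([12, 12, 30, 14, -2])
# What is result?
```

Count of positive elements in [12, 12, 30, 14, -2] = 4

Answer: 4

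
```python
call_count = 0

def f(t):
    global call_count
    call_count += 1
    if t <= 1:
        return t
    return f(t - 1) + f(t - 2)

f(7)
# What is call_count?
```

Calls(t) = 1 + Calls(t-1) + Calls(t-2); Calls(0)=Calls(1)=1. For t=7 this gives 41.

Answer: 41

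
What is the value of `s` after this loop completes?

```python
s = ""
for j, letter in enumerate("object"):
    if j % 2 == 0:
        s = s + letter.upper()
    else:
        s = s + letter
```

Uppercase even positions in 'object'
`s` takes the values: "" → "O" → "Ob" → "ObJ" → "ObJe" → "ObJeC" → "ObJeCt"

Answer: "ObJeCt"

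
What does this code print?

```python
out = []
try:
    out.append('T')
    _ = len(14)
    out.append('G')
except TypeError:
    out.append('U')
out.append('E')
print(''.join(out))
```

Execution trace: 'T' (try body) → 'U' (except TypeError) → 'E' (after the try/except). Output: TUE

Answer: TUE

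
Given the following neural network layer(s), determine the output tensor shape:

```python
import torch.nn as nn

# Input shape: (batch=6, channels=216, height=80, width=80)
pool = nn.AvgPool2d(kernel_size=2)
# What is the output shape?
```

Input: (6, 216, 80, 80) -> Output: (6, 216, 40, 40)

Answer: (6, 216, 40, 40)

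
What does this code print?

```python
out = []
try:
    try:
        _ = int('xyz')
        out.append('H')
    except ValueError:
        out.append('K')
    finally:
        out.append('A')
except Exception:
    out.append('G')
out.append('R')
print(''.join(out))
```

Execution trace: 'K' (inner except ValueError) → 'A' (inner finally) → 'R' (after the try/except). Output: KAR

Answer: KAR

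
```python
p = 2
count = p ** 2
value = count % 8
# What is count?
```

Trace:
`p = 2` → p = 2
`count = p ** 2` → count = 4
`value = count % 8` → value = 4
So count = 4

Answer: 4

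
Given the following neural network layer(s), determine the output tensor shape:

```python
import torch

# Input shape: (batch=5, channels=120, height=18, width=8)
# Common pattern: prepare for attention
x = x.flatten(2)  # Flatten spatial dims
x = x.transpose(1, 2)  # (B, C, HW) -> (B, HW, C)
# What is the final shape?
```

Input: (5, 120, 18, 8) -> after flatten(2): (5, 120, 144) -> Output: (5, 144, 120)

Answer: (5, 144, 120)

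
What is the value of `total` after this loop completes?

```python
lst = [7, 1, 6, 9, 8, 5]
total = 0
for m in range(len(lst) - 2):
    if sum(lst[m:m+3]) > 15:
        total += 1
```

Count windows with sum > 15
`total` takes the values: 0 → 1 → 2 → 3

Answer: 3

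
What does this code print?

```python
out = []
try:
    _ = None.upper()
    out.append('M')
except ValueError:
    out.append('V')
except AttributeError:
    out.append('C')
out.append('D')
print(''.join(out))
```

Execution trace: 'C' (except AttributeError) → 'D' (after the try/except). Output: CD

Answer: CD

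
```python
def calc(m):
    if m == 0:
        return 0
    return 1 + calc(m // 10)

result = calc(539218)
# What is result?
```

Count of digits of 539218: 6

Answer: 6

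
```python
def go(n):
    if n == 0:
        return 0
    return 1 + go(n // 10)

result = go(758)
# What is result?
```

Count of digits of 758: 3

Answer: 3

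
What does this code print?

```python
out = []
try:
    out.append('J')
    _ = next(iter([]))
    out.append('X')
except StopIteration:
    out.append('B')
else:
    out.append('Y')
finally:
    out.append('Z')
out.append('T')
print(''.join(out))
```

Execution trace: 'J' (try body) → 'B' (except StopIteration) → 'Z' (finally) → 'T' (after the try/except). Output: JBZT

Answer: JBZT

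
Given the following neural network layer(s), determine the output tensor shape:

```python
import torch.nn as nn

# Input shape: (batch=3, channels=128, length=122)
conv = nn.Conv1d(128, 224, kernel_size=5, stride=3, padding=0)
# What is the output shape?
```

Input: (3, 128, 122) -> Output: (3, 224, 40)

Answer: (3, 224, 40)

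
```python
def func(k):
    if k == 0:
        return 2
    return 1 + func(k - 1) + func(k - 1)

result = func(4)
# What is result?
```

func(k) = 1 + 2·func(k-1), func(0)=2. Closed form: (2+1)·2^4 - 1 = 47.

Answer: 47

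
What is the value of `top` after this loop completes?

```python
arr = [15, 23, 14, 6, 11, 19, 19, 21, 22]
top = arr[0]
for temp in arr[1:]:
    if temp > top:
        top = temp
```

Maximum of [15, 23, 14, 6, 11, 19, 19, 21, 22]
`top` takes the values: 15 → 23

Answer: 23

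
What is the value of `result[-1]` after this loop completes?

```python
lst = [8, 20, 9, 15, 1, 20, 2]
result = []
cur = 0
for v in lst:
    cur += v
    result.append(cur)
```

Cumulative sum ends at 75
`result` takes the values: [] → [8] → [8, 28] → [8, 28, 37] → [8, 28, 37, 52] → [8, 28, 37, 52, 53] → [8, 28, 37, 52, 53, 73] → [8, 28, 37, 52, 53, 73, 75]
So `result[-1]` = 75

Answer: 75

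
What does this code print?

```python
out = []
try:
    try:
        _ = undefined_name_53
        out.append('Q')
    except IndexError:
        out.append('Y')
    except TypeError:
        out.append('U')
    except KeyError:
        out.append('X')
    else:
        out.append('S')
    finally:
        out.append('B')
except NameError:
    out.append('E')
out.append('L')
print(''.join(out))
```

Execution trace: 'B' (finally) → 'E' (outer except NameError) → 'L' (after the try/except). Output: BEL

Answer: BEL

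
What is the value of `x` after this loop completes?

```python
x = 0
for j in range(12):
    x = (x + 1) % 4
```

Increment mod 4, 12 times = 0
`x` takes the values: 0 → 1 → 2 → 3 → 0 → 1 → 2 → 3 → 0 → 1 → 2 → 3 → 0

Answer: 0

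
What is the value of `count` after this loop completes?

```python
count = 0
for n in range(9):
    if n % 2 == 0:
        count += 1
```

Count numbers divisible by 2 in range(9)
`count` takes the values: 0 → 1 → 2 → 3 → 4 → 5

Answer: 5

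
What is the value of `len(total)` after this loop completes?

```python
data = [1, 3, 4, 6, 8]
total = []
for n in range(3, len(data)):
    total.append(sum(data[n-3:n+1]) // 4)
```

Number of 4-element averages
`total` takes the values: [] → [3] → [3, 5]
So `len(total)` = 2

Answer: 2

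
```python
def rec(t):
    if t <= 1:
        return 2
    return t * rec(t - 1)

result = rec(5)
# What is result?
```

rec(5) = 5 * 4 * 3 * 2 * 2 = 240

Answer: 240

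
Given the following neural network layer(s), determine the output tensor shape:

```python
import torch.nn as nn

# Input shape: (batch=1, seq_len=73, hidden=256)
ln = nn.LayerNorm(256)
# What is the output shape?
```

Input: (1, 73, 256) -> Output: (1, 73, 256)

Answer: (1, 73, 256)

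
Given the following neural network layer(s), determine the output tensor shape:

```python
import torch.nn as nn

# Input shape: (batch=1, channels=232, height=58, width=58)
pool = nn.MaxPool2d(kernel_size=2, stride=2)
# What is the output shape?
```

Input: (1, 232, 58, 58) -> Output: (1, 232, 29, 29)

Answer: (1, 232, 29, 29)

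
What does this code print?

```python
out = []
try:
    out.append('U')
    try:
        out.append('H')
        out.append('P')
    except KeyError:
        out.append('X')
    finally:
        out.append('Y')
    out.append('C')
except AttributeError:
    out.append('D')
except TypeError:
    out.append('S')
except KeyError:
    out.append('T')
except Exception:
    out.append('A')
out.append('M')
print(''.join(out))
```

Execution trace: 'U' (try body) → 'H' (inner try body) → 'P' (inner try body, no exception) → 'Y' (inner finally) → 'C' (try body, no exception) → 'M' (after the try/except). Output: UHPYCM

Answer: UHPYCM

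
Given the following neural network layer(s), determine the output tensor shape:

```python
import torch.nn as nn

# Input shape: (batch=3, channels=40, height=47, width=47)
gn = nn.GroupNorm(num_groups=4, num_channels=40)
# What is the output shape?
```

Input: (3, 40, 47, 47) -> Output: (3, 40, 47, 47)

Answer: (3, 40, 47, 47)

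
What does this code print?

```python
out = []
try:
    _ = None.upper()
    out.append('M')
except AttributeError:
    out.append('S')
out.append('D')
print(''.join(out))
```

Execution trace: 'S' (except AttributeError) → 'D' (after the try/except). Output: SD

Answer: SD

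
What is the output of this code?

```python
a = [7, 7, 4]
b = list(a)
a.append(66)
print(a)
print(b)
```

Key concept: list() constructor creates copy.
Step by step:
`a = [7, 7, 4]` → a = [7, 7, 4]
`b = list(a)` → b = [7, 7, 4]
`a.append(66)` → a = [7, 7, 4, 66]
`print(a)` → prints [7, 7, 4, 66]
`print(b)` → prints [7, 7, 4]

Answer:
[7, 7, 4, 66]
[7, 7, 4]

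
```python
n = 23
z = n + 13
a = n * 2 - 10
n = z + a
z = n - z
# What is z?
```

Trace:
`n = 23` → n = 23
`z = n + 13` → z = 36
`a = n * 2 - 10` → a = 36
`n = z + a` → n = 72
`z = n - z` → z = 36
So z = 36

Answer: 36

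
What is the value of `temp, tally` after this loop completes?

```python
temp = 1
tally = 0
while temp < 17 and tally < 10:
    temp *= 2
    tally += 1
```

Double until >= 17 or 10 iterations
`temp, tally` takes the values: (1, 0) → (2, 0) → (2, 1) → (4, 1) → (4, 2) → (8, 2) → (8, 3) → (16, 3) → (16, 4) → (32, 4) → (32, 5)

Answer: 32, 5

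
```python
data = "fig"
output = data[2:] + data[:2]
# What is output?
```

Trace:
`data = "fig"` → data = 'fig'
`output = data[2:] + data[:2]` → output = 'gfi'
So output = 'gfi'

Answer: 'gfi'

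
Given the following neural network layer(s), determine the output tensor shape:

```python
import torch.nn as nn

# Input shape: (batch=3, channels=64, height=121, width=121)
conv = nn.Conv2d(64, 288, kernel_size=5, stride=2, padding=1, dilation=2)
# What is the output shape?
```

Input: (3, 64, 121, 121) -> Output: (3, 288, 58, 58)

Answer: (3, 288, 58, 58)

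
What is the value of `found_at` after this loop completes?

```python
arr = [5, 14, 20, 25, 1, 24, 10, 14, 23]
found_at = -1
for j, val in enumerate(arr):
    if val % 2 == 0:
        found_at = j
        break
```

First even number index in [5, 14, 20, 25, 1, 24, 10, 14, 23]
`found_at` takes the values: -1 → 1

Answer: 1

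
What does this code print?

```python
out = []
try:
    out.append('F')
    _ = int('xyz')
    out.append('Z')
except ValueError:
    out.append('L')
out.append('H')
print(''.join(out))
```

Execution trace: 'F' (try body) → 'L' (except ValueError) → 'H' (after the try/except). Output: FLH

Answer: FLH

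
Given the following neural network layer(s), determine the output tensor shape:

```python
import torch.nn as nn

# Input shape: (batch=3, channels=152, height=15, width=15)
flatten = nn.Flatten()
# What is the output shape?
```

Input: (3, 152, 15, 15) -> Output: (3, 34200)

Answer: (3, 34200)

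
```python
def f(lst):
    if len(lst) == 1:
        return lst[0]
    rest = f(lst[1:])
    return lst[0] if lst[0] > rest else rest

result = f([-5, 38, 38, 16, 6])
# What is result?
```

Recursive max over [-5, 38, 38, 16, 6] = 38

Answer: 38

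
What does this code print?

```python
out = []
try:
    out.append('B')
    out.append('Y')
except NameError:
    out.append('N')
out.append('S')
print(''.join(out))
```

Execution trace: 'B' (try body) → 'Y' (try body, no exception) → 'S' (after the try/except). Output: BYS

Answer: BYS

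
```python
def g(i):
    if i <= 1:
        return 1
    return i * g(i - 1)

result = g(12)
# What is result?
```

g(12) = 12 * 11 * 10 * 9 * 8 * 7 * 6 * 5 * 4 * 3 * 2 * 1 = 479001600

Answer: 479001600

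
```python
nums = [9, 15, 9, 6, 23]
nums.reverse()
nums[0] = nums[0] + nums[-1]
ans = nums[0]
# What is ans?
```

Trace:
`nums = [9, 15, 9, 6, 23]` → nums = [9, 15, 9, 6, 23]
`nums.reverse()` → nums = [23, 6, 9, 15, 9]
`nums[0] = nums[0] + nums[-1]` → nums = [32, 6, 9, 15, 9]
`ans = nums[0]` → ans = 32
So ans = 32

Answer: 32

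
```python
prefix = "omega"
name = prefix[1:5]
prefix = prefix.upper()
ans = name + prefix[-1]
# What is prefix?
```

Trace:
`prefix = "omega"` → prefix = 'omega'
`name = prefix[1:5]` → name = 'mega'
`prefix = prefix.upper()` → prefix = 'OMEGA'
`ans = name + prefix[-1]` → ans = 'megaA'
So prefix = 'OMEGA'

Answer: 'OMEGA'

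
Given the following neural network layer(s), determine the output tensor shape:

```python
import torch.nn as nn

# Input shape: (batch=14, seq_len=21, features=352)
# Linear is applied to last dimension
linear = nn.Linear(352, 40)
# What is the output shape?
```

Input: (14, 21, 352) -> Output: (14, 21, 40)

Answer: (14, 21, 40)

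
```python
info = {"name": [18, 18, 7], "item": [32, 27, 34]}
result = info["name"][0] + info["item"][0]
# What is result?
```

Trace:
`info = {"name": [18, 18, 7], "item": [32, 27, 34]}` → info = {'name': [18, 18, 7], 'item': [32, 27, 34]}
`result = info["name"][0] + info["item"][0]` → result = 50
So result = 50

Answer: 50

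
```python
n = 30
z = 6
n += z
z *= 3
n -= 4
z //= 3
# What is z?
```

Trace:
`n = 30` → n = 30
`z = 6` → z = 6
`n += z` → n = 36
`z *= 3` → z = 18
`n -= 4` → n = 32
`z //= 3` → z = 6
So z = 6

Answer: 6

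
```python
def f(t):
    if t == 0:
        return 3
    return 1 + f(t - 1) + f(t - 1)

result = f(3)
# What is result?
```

f(t) = 1 + 2·f(t-1), f(0)=3. Closed form: (3+1)·2^3 - 1 = 31.

Answer: 31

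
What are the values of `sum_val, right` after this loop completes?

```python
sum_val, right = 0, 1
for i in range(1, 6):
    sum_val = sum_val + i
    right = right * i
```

Sum and factorial of 1 to 5
`sum_val, right` takes the values: (0, 1) → (1, 1) → (3, 1) → (3, 2) → (6, 2) → (6, 6) → (10, 6) → (10, 24) → (15, 24) → (15, 120)

Answer: 15, 120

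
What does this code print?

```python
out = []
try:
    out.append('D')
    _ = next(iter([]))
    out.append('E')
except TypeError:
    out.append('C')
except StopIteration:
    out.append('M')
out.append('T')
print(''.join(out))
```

Execution trace: 'D' (try body) → 'M' (except StopIteration) → 'T' (after the try/except). Output: DMT

Answer: DMT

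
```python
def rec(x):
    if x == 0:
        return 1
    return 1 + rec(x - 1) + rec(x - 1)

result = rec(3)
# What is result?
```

rec(x) = 1 + 2·rec(x-1), rec(0)=1. Closed form: (1+1)·2^3 - 1 = 15.

Answer: 15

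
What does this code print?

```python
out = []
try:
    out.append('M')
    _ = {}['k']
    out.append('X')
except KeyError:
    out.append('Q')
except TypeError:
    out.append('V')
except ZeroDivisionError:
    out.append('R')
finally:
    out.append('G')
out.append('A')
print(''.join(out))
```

Execution trace: 'M' (try body) → 'Q' (except KeyError) → 'G' (finally) → 'A' (after the try/except). Output: MQGA

Answer: MQGA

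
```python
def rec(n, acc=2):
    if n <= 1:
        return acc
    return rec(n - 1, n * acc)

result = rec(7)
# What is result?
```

Accumulator trace (n, acc): (7, 2) -> (6, 14) -> (5, 84) -> (4, 420) -> (3, 1680) -> (2, 5040) -> (1, 10080) -> return 10080

Answer: 10080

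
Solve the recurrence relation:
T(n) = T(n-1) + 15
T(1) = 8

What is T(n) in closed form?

Unrolling: T(n) = T(1) + 15·(n-1) = 8 + 15(n-1) = 15n - 7.

Answer: T(n) = 15n - 7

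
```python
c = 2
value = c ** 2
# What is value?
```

Trace:
`c = 2` → c = 2
`value = c ** 2` → value = 4
So value = 4

Answer: 4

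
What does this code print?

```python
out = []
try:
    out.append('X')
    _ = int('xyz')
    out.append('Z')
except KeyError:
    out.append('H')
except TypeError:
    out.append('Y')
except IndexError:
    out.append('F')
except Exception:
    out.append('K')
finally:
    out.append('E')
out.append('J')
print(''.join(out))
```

Execution trace: 'X' (try body) → 'K' (except Exception) → 'E' (finally) → 'J' (after the try/except). Output: XKEJ

Answer: XKEJ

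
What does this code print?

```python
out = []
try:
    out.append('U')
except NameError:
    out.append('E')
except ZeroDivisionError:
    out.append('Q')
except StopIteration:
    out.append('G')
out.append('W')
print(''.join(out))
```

Execution trace: 'U' (try body, no exception) → 'W' (after the try/except). Output: UW

Answer: UW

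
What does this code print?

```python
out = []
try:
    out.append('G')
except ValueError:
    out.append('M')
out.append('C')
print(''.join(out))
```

Execution trace: 'G' (try body, no exception) → 'C' (after the try/except). Output: GC

Answer: GC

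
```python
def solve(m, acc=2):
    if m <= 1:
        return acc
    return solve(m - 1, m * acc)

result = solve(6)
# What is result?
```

Accumulator trace (n, acc): (6, 2) -> (5, 12) -> (4, 60) -> (3, 240) -> (2, 720) -> (1, 1440) -> return 1440

Answer: 1440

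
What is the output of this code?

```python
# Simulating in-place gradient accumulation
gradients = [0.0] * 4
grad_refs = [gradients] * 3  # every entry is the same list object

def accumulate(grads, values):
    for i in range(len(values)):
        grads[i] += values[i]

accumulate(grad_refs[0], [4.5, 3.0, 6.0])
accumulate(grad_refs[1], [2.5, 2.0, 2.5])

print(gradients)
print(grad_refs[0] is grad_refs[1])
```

Key concept: gradient accumulation aliasing.
Step by step:
`gradients = [0.0] * 4` → gradients = [0.0, 0.0, 0.0, 0.0]
`grad_refs = [gradients] * 3` → grad_refs = [[0.0, 0.0, 0.0, 0.0], [0.0, 0.0, 0.0, 0.0], [0.0, 0.0, 0.0, 0.0]]
`accumulate(grad_refs[0], [4.5, 3.0, 6.0])` → gradients = [4.5, 3.0, 6.0, 0.0]; grad_refs = [[4.5, 3.0, 6.0, 0.0], [4.5, 3.0, 6.0, 0.0], [4.5, 3.0, 6.0, 0.0]]
`accumulate(grad_refs[1], [2.5, 2.0, 2.5])` → gradients = [7.0, 5.0, 8.5, 0.0]; grad_refs = [[7.0, 5.0, 8.5, 0.0], [7.0, 5.0, 8.5, 0.0], [7.0, 5.0, 8.5, 0.0]]
`print(gradients)` → prints [7.0, 5.0, 8.5, 0.0]
`print(grad_refs[0] is grad_refs[1])` → prints True

Answer:
[7.0, 5.0, 8.5, 0.0]
True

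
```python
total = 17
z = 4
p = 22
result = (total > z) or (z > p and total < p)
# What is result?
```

Trace:
`total = 17` → total = 17
`z = 4` → z = 4
`p = 22` → p = 22
`result = (total > z) or (z > p and total < p)` → result = True
So result = True

Answer: True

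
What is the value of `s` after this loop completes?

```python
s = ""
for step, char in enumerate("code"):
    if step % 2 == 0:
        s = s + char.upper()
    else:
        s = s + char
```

Uppercase even positions in 'code'
`s` takes the values: "" → "C" → "Co" → "CoD" → "CoDe"

Answer: "CoDe"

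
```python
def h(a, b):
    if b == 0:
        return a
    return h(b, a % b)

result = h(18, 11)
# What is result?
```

h(18, 11) -> h(11, 7) -> h(7, 4) -> h(4, 3) -> h(3, 1) -> h(1, 0) -> 1

Answer: 1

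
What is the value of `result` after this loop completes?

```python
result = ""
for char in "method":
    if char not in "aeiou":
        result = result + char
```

Remove vowels from 'method'
`result` takes the values: "" → "m" → "mt" → "mth" → "mthd"

Answer: "mthd"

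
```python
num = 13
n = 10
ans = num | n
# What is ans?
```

Trace:
`num = 13` → num = 13
`n = 10` → n = 10
`ans = num | n` → ans = 15
So ans = 15

Answer: 15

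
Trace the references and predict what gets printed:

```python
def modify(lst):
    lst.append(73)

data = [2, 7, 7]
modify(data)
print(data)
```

Key concept: function modifies passed list.
Step by step:
`data = [2, 7, 7]` → data = [2, 7, 7]
`modify(data)` → data = [2, 7, 7, 73]
`print(data)` → prints [2, 7, 7, 73]

Answer: [2, 7, 7, 73]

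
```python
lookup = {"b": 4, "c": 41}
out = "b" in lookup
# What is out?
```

Trace:
`lookup = {"b": 4, "c": 41}` → lookup = {'b': 4, 'c': 41}
`out = "b" in lookup` → out = True
So out = True

Answer: True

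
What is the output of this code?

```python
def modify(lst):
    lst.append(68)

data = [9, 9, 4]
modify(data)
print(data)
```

Key concept: function modifies passed list.
Step by step:
`data = [9, 9, 4]` → data = [9, 9, 4]
`modify(data)` → data = [9, 9, 4, 68]
`print(data)` → prints [9, 9, 4, 68]

Answer: [9, 9, 4, 68]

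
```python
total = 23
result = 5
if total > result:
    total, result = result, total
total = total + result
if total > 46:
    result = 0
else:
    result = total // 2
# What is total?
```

Trace:
`total = 23` → total = 23
`result = 5` → result = 5
`if total > result: ...` → total > result is True → total = 5; result = 23
`total = total + result` → total = 28
`if total > 46: ...` → total > 46 is False, take else branch → result = 14
So total = 28

Answer: 28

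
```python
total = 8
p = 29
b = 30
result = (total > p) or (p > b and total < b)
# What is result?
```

Trace:
`total = 8` → total = 8
`p = 29` → p = 29
`b = 30` → b = 30
`result = (total > p) or (p > b and total < b)` → result = False
So result = False

Answer: False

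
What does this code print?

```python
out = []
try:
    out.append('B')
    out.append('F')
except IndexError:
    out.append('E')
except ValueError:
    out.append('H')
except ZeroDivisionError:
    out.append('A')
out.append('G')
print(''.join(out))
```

Execution trace: 'B' (try body) → 'F' (try body, no exception) → 'G' (after the try/except). Output: BFG

Answer: BFG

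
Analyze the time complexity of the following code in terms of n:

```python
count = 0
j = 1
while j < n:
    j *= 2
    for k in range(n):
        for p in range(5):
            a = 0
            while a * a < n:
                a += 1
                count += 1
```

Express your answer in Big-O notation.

Each loop level contributes: log n × n × 1 × √n. Multiplying the contributions gives O(n√n log n).

Answer: O(n√n log n)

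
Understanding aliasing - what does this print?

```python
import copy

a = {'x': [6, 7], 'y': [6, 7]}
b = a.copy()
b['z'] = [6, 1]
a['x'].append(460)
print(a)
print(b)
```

Key concept: shallow copy of dict with mutable values.
Step by step:
`a = {'x': [6, 7], 'y': [6, 7]}` → a = {'x': [6, 7], 'y': [6, 7]}
`b = a.copy()` → b = {'x': [6, 7], 'y': [6, 7]}
`b['z'] = [6, 1]` → b = {'x': [6, 7], 'y': [6, 7], 'z': [6, 1]}
`a['x'].append(460)` → a = {'x': [6, 7, 460], 'y': [6, 7]}; b = {'x': [6, 7, 460], 'y': [6, 7], 'z': [6, 1]}
`print(a)` → prints {'x': [6, 7, 460], 'y': [6, 7]}
`print(b)` → prints {'x': [6, 7, 460], 'y': [6, 7], 'z': [6, 1]}

Answer:
{'x': [6, 7, 460], 'y': [6, 7]}
{'x': [6, 7, 460], 'y': [6, 7], 'z': [6, 1]}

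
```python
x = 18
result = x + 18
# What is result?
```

Trace:
`x = 18` → x = 18
`result = x + 18` → result = 36
So result = 36

Answer: 36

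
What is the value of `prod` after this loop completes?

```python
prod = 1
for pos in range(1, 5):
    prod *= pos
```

4! = 24
`prod` takes the values: 1 → 2 → 6 → 24

Answer: 24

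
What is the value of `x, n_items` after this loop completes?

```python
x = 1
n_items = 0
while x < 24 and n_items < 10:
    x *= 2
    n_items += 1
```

Double until >= 24 or 10 iterations
`x, n_items` takes the values: (1, 0) → (2, 0) → (2, 1) → (4, 1) → (4, 2) → (8, 2) → (8, 3) → (16, 3) → (16, 4) → (32, 4) → (32, 5)

Answer: 32, 5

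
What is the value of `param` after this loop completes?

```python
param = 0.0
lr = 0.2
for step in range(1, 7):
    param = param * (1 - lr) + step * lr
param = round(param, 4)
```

Moving average with lr=0.2
`param` takes the values: 0.0 → 0.2 → 0.56 → 1.048 → 1.6384 → 2.31072 → 3.048576 → 3.0486

Answer: 3.0486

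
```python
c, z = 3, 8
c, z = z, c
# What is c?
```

Trace:
`c, z = 3, 8` → c = 3; z = 8
`c, z = z, c` → c = 8; z = 3
So c = 8

Answer: 8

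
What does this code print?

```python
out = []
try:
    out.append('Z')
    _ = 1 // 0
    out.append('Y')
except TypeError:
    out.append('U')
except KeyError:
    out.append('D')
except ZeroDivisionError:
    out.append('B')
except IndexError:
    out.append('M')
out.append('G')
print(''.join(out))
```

Execution trace: 'Z' (try body) → 'B' (except ZeroDivisionError) → 'G' (after the try/except). Output: ZBG

Answer: ZBG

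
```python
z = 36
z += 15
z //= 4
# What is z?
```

Trace:
`z = 36` → z = 36
`z += 15` → z = 51
`z //= 4` → z = 12
So z = 12

Answer: 12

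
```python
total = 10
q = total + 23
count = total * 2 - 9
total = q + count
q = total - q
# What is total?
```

Trace:
`total = 10` → total = 10
`q = total + 23` → q = 33
`count = total * 2 - 9` → count = 11
`total = q + count` → total = 44
`q = total - q` → q = 11
So total = 44

Answer: 44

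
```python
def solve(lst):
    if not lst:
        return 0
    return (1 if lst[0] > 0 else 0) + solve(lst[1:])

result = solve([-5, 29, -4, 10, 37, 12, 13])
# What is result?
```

Count of positive elements in [-5, 29, -4, 10, 37, 12, 13] = 5

Answer: 5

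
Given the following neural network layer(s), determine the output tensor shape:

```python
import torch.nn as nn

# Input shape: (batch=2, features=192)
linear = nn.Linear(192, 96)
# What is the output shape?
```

Input: (2, 192) -> Output: (2, 96)

Answer: (2, 96)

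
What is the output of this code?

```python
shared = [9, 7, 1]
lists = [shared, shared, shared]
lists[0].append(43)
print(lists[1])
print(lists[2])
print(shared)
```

Key concept: list of same reference.
Step by step:
`shared = [9, 7, 1]` → shared = [9, 7, 1]
`lists = [shared, shared, shared]` → lists = [[9, 7, 1], [9, 7, 1], [9, 7, 1]]
`lists[0].append(43)` → shared = [9, 7, 1, 43]; lists = [[9, 7, 1, 43], [9, 7, 1, 43], [9, 7, 1, 43]]
`print(lists[1])` → prints [9, 7, 1, 43]
`print(lists[2])` → prints [9, 7, 1, 43]
`print(shared)` → prints [9, 7, 1, 43]

Answer:
[9, 7, 1, 43]
[9, 7, 1, 43]
[9, 7, 1, 43]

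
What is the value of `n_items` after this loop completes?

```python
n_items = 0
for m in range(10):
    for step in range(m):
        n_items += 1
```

Triangle number: 0+1+2+...+9
`n_items` takes the values: 0 → 1 → 2 → 3 → 4 → 5 → 6 → 7 → 8 → 9 → 10 → 11 → 12 → 13 → 14 → 15 → 16 → 17 → 18 → 19 → 20 → 21 → 22 → 23 → 24 → 25 → 26 → 27 → 28 → 29 → … → 41 → 42 → 43 → 44 → 45

Answer: 45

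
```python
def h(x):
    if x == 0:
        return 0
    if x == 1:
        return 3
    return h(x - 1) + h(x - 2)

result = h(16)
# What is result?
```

Build up from base cases: h(0)=0, h(1)=3, h(2)=3, h(3)=6, h(4)=9, h(5)=15, h(6)=24, ..., h(16)=2961

Answer: 2961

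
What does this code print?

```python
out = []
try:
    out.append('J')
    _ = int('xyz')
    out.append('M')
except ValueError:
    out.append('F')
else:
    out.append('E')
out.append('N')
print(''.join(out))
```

Execution trace: 'J' (try body) → 'F' (except ValueError) → 'N' (after the try/except). Output: JFN

Answer: JFN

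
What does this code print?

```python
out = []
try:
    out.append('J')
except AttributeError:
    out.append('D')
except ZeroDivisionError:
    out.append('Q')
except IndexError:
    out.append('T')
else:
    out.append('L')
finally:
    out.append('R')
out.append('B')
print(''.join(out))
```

Execution trace: 'J' (try body, no exception) → 'L' (else) → 'R' (finally) → 'B' (after the try/except). Output: JLRB

Answer: JLRB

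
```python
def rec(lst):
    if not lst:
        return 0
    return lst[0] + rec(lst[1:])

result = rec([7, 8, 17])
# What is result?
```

7 + 8 + 17 + 0 = 32

Answer: 32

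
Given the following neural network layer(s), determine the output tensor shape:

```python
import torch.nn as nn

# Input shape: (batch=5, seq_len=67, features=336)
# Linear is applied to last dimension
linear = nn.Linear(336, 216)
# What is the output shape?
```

Input: (5, 67, 336) -> Output: (5, 67, 216)

Answer: (5, 67, 216)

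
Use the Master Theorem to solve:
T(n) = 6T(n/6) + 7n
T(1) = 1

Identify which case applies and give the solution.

a=6, b=6, f(n)=7n. log_6(6) = 1. Since c=1 = 1, Case 2 applies: T(n) = Θ(n^log_b(a) · log n) = O(n log n).

Answer: O(n log n) - Case 2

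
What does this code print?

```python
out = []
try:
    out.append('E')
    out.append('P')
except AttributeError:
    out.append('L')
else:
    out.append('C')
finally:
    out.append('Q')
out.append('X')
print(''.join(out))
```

Execution trace: 'E' (try body) → 'P' (try body, no exception) → 'C' (else) → 'Q' (finally) → 'X' (after the try/except). Output: EPCQX

Answer: EPCQX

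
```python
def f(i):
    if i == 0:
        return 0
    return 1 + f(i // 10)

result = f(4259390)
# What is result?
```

Count of digits of 4259390: 7

Answer: 7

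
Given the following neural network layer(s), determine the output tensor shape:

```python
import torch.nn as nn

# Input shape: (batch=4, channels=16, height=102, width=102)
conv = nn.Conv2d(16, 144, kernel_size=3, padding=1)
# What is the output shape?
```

Input: (4, 16, 102, 102) -> Output: (4, 144, 102, 102)

Answer: (4, 144, 102, 102)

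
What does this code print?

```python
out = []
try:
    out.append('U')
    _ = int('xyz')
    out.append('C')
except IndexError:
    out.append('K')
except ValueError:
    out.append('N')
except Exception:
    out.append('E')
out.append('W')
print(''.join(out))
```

Execution trace: 'U' (try body) → 'N' (except ValueError) → 'W' (after the try/except). Output: UNW

Answer: UNW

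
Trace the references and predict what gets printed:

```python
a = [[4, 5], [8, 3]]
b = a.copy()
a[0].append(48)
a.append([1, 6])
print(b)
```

Key concept: shallow copy with nested lists.
Step by step:
`a = [[4, 5], [8, 3]]` → a = [[4, 5], [8, 3]]
`b = a.copy()` → b = [[4, 5], [8, 3]]
`a[0].append(48)` → a = [[4, 5, 48], [8, 3]]; b = [[4, 5, 48], [8, 3]]
`a.append([1, 6])` → a = [[4, 5, 48], [8, 3], [1, 6]]
`print(b)` → prints [[4, 5, 48], [8, 3]]

Answer: [[4, 5, 48], [8, 3]]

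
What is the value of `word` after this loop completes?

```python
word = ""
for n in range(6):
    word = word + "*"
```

Repeat '*' 6 times
`word` takes the values: "" → "*" → "**" → "***" → "****" → "*****" → "******"

Answer: "******"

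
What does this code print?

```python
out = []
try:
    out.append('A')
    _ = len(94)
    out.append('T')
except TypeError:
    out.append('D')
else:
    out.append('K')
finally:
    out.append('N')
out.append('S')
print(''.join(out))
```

Execution trace: 'A' (try body) → 'D' (except TypeError) → 'N' (finally) → 'S' (after the try/except). Output: ADNS

Answer: ADNS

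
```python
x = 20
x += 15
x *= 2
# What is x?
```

Trace:
`x = 20` → x = 20
`x += 15` → x = 35
`x *= 2` → x = 70
So x = 70

Answer: 70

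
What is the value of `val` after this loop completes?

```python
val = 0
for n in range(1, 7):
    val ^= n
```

XOR of 1 to 6
`val` takes the values: 0 → 1 → 3 → 0 → 4 → 1 → 7

Answer: 7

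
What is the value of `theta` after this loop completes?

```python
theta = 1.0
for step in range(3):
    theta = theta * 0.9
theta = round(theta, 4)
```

Exponential decay: 1.0 * 0.9^3
`theta` takes the values: 1.0 → 0.9 → 0.81 → 0.729

Answer: 0.729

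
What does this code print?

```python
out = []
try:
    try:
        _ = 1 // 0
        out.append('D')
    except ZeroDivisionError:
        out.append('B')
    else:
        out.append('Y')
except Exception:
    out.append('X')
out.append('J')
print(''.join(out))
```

Execution trace: 'B' (inner except ZeroDivisionError) → 'J' (after the try/except). Output: BJ

Answer: BJ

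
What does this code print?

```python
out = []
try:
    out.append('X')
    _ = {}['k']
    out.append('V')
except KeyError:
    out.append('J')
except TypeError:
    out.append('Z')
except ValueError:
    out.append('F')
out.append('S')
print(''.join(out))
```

Execution trace: 'X' (try body) → 'J' (except KeyError) → 'S' (after the try/except). Output: XJS

Answer: XJS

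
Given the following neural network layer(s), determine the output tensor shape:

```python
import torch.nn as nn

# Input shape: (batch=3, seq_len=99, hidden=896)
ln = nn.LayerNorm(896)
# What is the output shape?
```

Input: (3, 99, 896) -> Output: (3, 99, 896)

Answer: (3, 99, 896)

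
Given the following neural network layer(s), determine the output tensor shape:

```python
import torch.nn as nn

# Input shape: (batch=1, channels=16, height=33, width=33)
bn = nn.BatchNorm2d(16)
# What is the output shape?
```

Input: (1, 16, 33, 33) -> Output: (1, 16, 33, 33)

Answer: (1, 16, 33, 33)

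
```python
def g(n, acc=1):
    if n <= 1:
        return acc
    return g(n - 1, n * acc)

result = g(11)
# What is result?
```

Accumulator trace (n, acc): (11, 1) -> (10, 11) -> (9, 110) -> (8, 990) -> (7, 7920) -> (6, 55440) -> (5, 332640) -> (4, 1663200) -> (3, 6652800) -> (2, 19958400) -> (1, 39916800) -> return 39916800

Answer: 39916800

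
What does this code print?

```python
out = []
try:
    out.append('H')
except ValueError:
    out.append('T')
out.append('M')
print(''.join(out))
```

Execution trace: 'H' (try body, no exception) → 'M' (after the try/except). Output: HM

Answer: HM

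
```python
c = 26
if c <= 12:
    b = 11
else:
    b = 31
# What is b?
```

Trace:
`c = 26` → c = 26
`if c <= 12: ...` → c <= 12 is False, take else branch → b = 31
So b = 31

Answer: 31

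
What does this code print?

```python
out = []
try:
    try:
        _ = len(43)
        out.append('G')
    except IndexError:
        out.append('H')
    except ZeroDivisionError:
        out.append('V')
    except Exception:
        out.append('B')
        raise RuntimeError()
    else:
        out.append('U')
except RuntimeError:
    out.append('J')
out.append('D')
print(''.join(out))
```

Execution trace: 'B' (except Exception) → 'J' (outer except RuntimeError) → 'D' (after the try/except). Output: BJD

Answer: BJD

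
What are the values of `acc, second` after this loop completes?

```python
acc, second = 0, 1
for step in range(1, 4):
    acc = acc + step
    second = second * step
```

Sum and factorial of 1 to 3
`acc, second` takes the values: (0, 1) → (1, 1) → (3, 1) → (3, 2) → (6, 2) → (6, 6)

Answer: 6, 6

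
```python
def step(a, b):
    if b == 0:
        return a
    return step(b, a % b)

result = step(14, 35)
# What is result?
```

step(14, 35) -> step(35, 14) -> step(14, 7) -> step(7, 0) -> 7

Answer: 7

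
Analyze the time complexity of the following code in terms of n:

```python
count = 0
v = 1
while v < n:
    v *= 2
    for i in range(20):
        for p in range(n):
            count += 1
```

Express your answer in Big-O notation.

Each loop level contributes: log n × 1 × n. Multiplying the contributions gives O(n log n).

Answer: O(n log n)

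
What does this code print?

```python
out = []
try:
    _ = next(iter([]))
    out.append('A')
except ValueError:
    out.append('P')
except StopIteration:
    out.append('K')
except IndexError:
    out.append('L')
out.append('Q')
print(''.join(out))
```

Execution trace: 'K' (except StopIteration) → 'Q' (after the try/except). Output: KQ

Answer: KQ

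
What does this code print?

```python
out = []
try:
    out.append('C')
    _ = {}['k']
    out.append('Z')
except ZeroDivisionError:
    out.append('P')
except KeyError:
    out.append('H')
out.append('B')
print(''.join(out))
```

Execution trace: 'C' (try body) → 'H' (except KeyError) → 'B' (after the try/except). Output: CHB

Answer: CHB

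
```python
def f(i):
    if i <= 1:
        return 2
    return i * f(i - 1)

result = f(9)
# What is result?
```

f(9) = 9 * 8 * 7 * 6 * 5 * 4 * 3 * 2 * 2 = 725760

Answer: 725760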